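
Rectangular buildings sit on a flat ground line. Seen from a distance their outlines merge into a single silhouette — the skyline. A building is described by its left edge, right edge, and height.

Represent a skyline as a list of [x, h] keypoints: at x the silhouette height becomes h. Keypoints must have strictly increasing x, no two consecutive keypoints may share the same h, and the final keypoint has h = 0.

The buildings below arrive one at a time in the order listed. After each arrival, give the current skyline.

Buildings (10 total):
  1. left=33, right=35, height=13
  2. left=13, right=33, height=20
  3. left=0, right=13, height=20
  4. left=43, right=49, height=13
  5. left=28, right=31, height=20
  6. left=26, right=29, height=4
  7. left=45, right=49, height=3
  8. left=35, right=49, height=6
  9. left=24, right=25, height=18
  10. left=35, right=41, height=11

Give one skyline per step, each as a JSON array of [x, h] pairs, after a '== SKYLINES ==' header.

== SKYLINES ==
[[33,13],[35,0]]
[[13,20],[33,13],[35,0]]
[[0,20],[33,13],[35,0]]
[[0,20],[33,13],[35,0],[43,13],[49,0]]
[[0,20],[33,13],[35,0],[43,13],[49,0]]
[[0,20],[33,13],[35,0],[43,13],[49,0]]
[[0,20],[33,13],[35,0],[43,13],[49,0]]
[[0,20],[33,13],[35,6],[43,13],[49,0]]
[[0,20],[33,13],[35,6],[43,13],[49,0]]
[[0,20],[33,13],[35,11],[41,6],[43,13],[49,0]]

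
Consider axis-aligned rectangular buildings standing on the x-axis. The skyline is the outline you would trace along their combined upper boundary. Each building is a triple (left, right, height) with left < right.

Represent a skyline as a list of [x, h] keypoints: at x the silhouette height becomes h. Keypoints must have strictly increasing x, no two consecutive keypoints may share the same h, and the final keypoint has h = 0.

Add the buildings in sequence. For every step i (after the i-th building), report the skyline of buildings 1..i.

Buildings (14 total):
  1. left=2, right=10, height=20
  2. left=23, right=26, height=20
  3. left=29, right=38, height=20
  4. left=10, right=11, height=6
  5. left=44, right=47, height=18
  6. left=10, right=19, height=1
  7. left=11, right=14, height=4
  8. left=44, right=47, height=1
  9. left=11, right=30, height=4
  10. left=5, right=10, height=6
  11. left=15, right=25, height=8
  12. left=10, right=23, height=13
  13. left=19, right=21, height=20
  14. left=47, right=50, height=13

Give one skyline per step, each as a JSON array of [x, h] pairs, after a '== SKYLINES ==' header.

== SKYLINES ==
[[2,20],[10,0]]
[[2,20],[10,0],[23,20],[26,0]]
[[2,20],[10,0],[23,20],[26,0],[29,20],[38,0]]
[[2,20],[10,6],[11,0],[23,20],[26,0],[29,20],[38,0]]
[[2,20],[10,6],[11,0],[23,20],[26,0],[29,20],[38,0],[44,18],[47,0]]
[[2,20],[10,6],[11,1],[19,0],[23,20],[26,0],[29,20],[38,0],[44,18],[47,0]]
[[2,20],[10,6],[11,4],[14,1],[19,0],[23,20],[26,0],[29,20],[38,0],[44,18],[47,0]]
[[2,20],[10,6],[11,4],[14,1],[19,0],[23,20],[26,0],[29,20],[38,0],[44,18],[47,0]]
[[2,20],[10,6],[11,4],[23,20],[26,4],[29,20],[38,0],[44,18],[47,0]]
[[2,20],[10,6],[11,4],[23,20],[26,4],[29,20],[38,0],[44,18],[47,0]]
[[2,20],[10,6],[11,4],[15,8],[23,20],[26,4],[29,20],[38,0],[44,18],[47,0]]
[[2,20],[10,13],[23,20],[26,4],[29,20],[38,0],[44,18],[47,0]]
[[2,20],[10,13],[19,20],[21,13],[23,20],[26,4],[29,20],[38,0],[44,18],[47,0]]
[[2,20],[10,13],[19,20],[21,13],[23,20],[26,4],[29,20],[38,0],[44,18],[47,13],[50,0]]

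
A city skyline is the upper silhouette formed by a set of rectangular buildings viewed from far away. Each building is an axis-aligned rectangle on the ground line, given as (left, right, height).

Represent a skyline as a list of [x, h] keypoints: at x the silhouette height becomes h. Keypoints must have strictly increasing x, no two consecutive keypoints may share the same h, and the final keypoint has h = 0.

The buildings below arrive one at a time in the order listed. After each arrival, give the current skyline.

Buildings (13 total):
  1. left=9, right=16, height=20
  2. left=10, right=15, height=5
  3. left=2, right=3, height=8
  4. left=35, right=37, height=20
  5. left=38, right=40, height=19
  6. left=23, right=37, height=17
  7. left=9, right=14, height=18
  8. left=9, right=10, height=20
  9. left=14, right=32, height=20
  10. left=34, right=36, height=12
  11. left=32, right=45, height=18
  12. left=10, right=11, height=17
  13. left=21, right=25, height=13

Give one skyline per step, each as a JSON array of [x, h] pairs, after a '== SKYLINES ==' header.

== SKYLINES ==
[[9,20],[16,0]]
[[9,20],[16,0]]
[[2,8],[3,0],[9,20],[16,0]]
[[2,8],[3,0],[9,20],[16,0],[35,20],[37,0]]
[[2,8],[3,0],[9,20],[16,0],[35,20],[37,0],[38,19],[40,0]]
[[2,8],[3,0],[9,20],[16,0],[23,17],[35,20],[37,0],[38,19],[40,0]]
[[2,8],[3,0],[9,20],[16,0],[23,17],[35,20],[37,0],[38,19],[40,0]]
[[2,8],[3,0],[9,20],[16,0],[23,17],[35,20],[37,0],[38,19],[40,0]]
[[2,8],[3,0],[9,20],[32,17],[35,20],[37,0],[38,19],[40,0]]
[[2,8],[3,0],[9,20],[32,17],[35,20],[37,0],[38,19],[40,0]]
[[2,8],[3,0],[9,20],[32,18],[35,20],[37,18],[38,19],[40,18],[45,0]]
[[2,8],[3,0],[9,20],[32,18],[35,20],[37,18],[38,19],[40,18],[45,0]]
[[2,8],[3,0],[9,20],[32,18],[35,20],[37,18],[38,19],[40,18],[45,0]]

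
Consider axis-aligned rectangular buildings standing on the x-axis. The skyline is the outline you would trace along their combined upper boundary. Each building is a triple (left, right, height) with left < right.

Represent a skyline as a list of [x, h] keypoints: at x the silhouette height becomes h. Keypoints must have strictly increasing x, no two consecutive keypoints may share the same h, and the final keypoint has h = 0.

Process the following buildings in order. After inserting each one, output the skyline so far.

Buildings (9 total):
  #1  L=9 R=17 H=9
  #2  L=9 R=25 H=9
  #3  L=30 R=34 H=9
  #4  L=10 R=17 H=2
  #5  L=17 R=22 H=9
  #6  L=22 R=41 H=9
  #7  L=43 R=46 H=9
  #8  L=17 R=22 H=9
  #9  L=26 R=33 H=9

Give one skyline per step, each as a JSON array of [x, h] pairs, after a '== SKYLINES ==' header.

== SKYLINES ==
[[9,9],[17,0]]
[[9,9],[25,0]]
[[9,9],[25,0],[30,9],[34,0]]
[[9,9],[25,0],[30,9],[34,0]]
[[9,9],[25,0],[30,9],[34,0]]
[[9,9],[41,0]]
[[9,9],[41,0],[43,9],[46,0]]
[[9,9],[41,0],[43,9],[46,0]]
[[9,9],[41,0],[43,9],[46,0]]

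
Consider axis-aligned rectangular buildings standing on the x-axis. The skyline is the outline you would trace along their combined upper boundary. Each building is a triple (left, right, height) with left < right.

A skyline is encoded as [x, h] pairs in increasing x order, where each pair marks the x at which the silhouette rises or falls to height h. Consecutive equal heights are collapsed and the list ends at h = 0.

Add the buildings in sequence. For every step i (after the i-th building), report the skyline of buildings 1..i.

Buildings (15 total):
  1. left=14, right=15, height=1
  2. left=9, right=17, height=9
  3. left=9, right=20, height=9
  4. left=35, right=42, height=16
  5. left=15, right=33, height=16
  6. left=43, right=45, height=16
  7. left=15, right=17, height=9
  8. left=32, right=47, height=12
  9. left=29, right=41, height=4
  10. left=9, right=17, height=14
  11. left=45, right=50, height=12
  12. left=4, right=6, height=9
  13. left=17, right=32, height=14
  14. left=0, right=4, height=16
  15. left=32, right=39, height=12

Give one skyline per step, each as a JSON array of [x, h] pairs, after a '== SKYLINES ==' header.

== SKYLINES ==
[[14,1],[15,0]]
[[9,9],[17,0]]
[[9,9],[20,0]]
[[9,9],[20,0],[35,16],[42,0]]
[[9,9],[15,16],[33,0],[35,16],[42,0]]
[[9,9],[15,16],[33,0],[35,16],[42,0],[43,16],[45,0]]
[[9,9],[15,16],[33,0],[35,16],[42,0],[43,16],[45,0]]
[[9,9],[15,16],[33,12],[35,16],[42,12],[43,16],[45,12],[47,0]]
[[9,9],[15,16],[33,12],[35,16],[42,12],[43,16],[45,12],[47,0]]
[[9,14],[15,16],[33,12],[35,16],[42,12],[43,16],[45,12],[47,0]]
[[9,14],[15,16],[33,12],[35,16],[42,12],[43,16],[45,12],[50,0]]
[[4,9],[6,0],[9,14],[15,16],[33,12],[35,16],[42,12],[43,16],[45,12],[50,0]]
[[4,9],[6,0],[9,14],[15,16],[33,12],[35,16],[42,12],[43,16],[45,12],[50,0]]
[[0,16],[4,9],[6,0],[9,14],[15,16],[33,12],[35,16],[42,12],[43,16],[45,12],[50,0]]
[[0,16],[4,9],[6,0],[9,14],[15,16],[33,12],[35,16],[42,12],[43,16],[45,12],[50,0]]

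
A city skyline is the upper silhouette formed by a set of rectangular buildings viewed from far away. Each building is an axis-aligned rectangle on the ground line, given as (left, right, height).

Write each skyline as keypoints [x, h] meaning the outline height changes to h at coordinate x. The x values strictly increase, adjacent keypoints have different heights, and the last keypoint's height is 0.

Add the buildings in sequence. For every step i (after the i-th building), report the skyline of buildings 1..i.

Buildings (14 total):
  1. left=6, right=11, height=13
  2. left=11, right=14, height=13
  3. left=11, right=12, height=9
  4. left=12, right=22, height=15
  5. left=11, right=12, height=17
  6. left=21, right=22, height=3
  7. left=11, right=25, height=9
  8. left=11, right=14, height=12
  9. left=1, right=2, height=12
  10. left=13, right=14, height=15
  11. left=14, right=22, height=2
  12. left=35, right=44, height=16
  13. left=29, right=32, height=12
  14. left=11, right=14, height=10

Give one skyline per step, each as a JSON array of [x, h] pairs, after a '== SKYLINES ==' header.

== SKYLINES ==
[[6,13],[11,0]]
[[6,13],[14,0]]
[[6,13],[14,0]]
[[6,13],[12,15],[22,0]]
[[6,13],[11,17],[12,15],[22,0]]
[[6,13],[11,17],[12,15],[22,0]]
[[6,13],[11,17],[12,15],[22,9],[25,0]]
[[6,13],[11,17],[12,15],[22,9],[25,0]]
[[1,12],[2,0],[6,13],[11,17],[12,15],[22,9],[25,0]]
[[1,12],[2,0],[6,13],[11,17],[12,15],[22,9],[25,0]]
[[1,12],[2,0],[6,13],[11,17],[12,15],[22,9],[25,0]]
[[1,12],[2,0],[6,13],[11,17],[12,15],[22,9],[25,0],[35,16],[44,0]]
[[1,12],[2,0],[6,13],[11,17],[12,15],[22,9],[25,0],[29,12],[32,0],[35,16],[44,0]]
[[1,12],[2,0],[6,13],[11,17],[12,15],[22,9],[25,0],[29,12],[32,0],[35,16],[44,0]]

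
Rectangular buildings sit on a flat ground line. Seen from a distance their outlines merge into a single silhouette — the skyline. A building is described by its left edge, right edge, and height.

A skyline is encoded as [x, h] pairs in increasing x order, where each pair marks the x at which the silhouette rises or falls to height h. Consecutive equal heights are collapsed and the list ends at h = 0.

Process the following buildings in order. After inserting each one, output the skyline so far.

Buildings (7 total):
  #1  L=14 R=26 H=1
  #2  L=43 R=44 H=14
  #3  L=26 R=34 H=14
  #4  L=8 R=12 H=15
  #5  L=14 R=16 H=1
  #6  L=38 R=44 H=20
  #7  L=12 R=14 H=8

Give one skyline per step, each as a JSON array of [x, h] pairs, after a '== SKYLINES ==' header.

== SKYLINES ==
[[14,1],[26,0]]
[[14,1],[26,0],[43,14],[44,0]]
[[14,1],[26,14],[34,0],[43,14],[44,0]]
[[8,15],[12,0],[14,1],[26,14],[34,0],[43,14],[44,0]]
[[8,15],[12,0],[14,1],[26,14],[34,0],[43,14],[44,0]]
[[8,15],[12,0],[14,1],[26,14],[34,0],[38,20],[44,0]]
[[8,15],[12,8],[14,1],[26,14],[34,0],[38,20],[44,0]]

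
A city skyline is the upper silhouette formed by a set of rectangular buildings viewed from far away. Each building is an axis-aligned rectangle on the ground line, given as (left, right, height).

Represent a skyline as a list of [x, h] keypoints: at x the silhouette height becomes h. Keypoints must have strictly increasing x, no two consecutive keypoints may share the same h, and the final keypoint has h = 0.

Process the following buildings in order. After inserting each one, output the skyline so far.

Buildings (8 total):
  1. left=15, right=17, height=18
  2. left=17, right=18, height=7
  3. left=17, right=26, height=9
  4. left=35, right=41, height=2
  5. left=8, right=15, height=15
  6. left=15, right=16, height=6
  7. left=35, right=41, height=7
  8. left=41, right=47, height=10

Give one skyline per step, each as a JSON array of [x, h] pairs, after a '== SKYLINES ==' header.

== SKYLINES ==
[[15,18],[17,0]]
[[15,18],[17,7],[18,0]]
[[15,18],[17,9],[26,0]]
[[15,18],[17,9],[26,0],[35,2],[41,0]]
[[8,15],[15,18],[17,9],[26,0],[35,2],[41,0]]
[[8,15],[15,18],[17,9],[26,0],[35,2],[41,0]]
[[8,15],[15,18],[17,9],[26,0],[35,7],[41,0]]
[[8,15],[15,18],[17,9],[26,0],[35,7],[41,10],[47,0]]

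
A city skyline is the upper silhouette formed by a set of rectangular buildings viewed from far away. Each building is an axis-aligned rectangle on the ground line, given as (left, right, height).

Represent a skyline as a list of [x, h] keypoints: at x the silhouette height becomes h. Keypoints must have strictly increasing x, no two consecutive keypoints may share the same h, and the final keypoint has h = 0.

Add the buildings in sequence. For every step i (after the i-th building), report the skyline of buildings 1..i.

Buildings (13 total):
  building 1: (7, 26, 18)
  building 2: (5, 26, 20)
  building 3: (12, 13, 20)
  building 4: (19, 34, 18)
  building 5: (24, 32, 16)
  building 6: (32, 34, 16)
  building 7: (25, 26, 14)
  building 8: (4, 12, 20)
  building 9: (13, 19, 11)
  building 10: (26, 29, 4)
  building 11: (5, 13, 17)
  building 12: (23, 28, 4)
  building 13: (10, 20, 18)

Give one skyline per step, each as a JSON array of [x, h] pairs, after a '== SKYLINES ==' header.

== SKYLINES ==
[[7,18],[26,0]]
[[5,20],[26,0]]
[[5,20],[26,0]]
[[5,20],[26,18],[34,0]]
[[5,20],[26,18],[34,0]]
[[5,20],[26,18],[34,0]]
[[5,20],[26,18],[34,0]]
[[4,20],[26,18],[34,0]]
[[4,20],[26,18],[34,0]]
[[4,20],[26,18],[34,0]]
[[4,20],[26,18],[34,0]]
[[4,20],[26,18],[34,0]]
[[4,20],[26,18],[34,0]]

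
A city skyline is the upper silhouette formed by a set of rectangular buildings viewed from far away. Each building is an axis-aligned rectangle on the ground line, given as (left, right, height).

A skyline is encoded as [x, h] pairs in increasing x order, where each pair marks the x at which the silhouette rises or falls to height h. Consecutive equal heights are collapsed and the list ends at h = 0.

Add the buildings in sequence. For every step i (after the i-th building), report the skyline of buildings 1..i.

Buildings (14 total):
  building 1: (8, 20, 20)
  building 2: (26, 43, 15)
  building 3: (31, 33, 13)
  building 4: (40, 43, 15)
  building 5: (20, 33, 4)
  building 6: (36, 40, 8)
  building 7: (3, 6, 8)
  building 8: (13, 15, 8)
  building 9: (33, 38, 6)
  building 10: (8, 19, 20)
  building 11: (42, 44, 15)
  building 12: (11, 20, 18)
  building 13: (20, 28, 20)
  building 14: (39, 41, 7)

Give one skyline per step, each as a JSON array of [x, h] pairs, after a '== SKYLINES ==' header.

== SKYLINES ==
[[8,20],[20,0]]
[[8,20],[20,0],[26,15],[43,0]]
[[8,20],[20,0],[26,15],[43,0]]
[[8,20],[20,0],[26,15],[43,0]]
[[8,20],[20,4],[26,15],[43,0]]
[[8,20],[20,4],[26,15],[43,0]]
[[3,8],[6,0],[8,20],[20,4],[26,15],[43,0]]
[[3,8],[6,0],[8,20],[20,4],[26,15],[43,0]]
[[3,8],[6,0],[8,20],[20,4],[26,15],[43,0]]
[[3,8],[6,0],[8,20],[20,4],[26,15],[43,0]]
[[3,8],[6,0],[8,20],[20,4],[26,15],[44,0]]
[[3,8],[6,0],[8,20],[20,4],[26,15],[44,0]]
[[3,8],[6,0],[8,20],[28,15],[44,0]]
[[3,8],[6,0],[8,20],[28,15],[44,0]]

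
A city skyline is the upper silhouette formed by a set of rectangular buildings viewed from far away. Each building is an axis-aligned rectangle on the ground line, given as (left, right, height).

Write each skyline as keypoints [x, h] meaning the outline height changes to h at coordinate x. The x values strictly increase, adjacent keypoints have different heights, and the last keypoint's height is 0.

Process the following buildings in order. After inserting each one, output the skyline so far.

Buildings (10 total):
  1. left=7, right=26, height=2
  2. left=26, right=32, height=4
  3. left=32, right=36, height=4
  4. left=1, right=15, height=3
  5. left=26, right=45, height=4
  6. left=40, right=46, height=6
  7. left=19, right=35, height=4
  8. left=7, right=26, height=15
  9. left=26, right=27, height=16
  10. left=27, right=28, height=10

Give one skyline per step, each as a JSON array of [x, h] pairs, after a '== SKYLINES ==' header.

== SKYLINES ==
[[7,2],[26,0]]
[[7,2],[26,4],[32,0]]
[[7,2],[26,4],[36,0]]
[[1,3],[15,2],[26,4],[36,0]]
[[1,3],[15,2],[26,4],[45,0]]
[[1,3],[15,2],[26,4],[40,6],[46,0]]
[[1,3],[15,2],[19,4],[40,6],[46,0]]
[[1,3],[7,15],[26,4],[40,6],[46,0]]
[[1,3],[7,15],[26,16],[27,4],[40,6],[46,0]]
[[1,3],[7,15],[26,16],[27,10],[28,4],[40,6],[46,0]]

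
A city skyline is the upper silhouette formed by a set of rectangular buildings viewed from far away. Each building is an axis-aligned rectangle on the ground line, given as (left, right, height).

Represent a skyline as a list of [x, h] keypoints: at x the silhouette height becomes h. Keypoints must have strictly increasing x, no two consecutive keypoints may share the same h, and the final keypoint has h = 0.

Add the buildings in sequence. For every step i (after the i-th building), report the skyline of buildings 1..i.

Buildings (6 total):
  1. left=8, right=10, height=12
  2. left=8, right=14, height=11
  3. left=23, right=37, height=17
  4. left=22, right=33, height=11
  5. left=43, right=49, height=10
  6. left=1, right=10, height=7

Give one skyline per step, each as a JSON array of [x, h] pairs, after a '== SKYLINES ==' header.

== SKYLINES ==
[[8,12],[10,0]]
[[8,12],[10,11],[14,0]]
[[8,12],[10,11],[14,0],[23,17],[37,0]]
[[8,12],[10,11],[14,0],[22,11],[23,17],[37,0]]
[[8,12],[10,11],[14,0],[22,11],[23,17],[37,0],[43,10],[49,0]]
[[1,7],[8,12],[10,11],[14,0],[22,11],[23,17],[37,0],[43,10],[49,0]]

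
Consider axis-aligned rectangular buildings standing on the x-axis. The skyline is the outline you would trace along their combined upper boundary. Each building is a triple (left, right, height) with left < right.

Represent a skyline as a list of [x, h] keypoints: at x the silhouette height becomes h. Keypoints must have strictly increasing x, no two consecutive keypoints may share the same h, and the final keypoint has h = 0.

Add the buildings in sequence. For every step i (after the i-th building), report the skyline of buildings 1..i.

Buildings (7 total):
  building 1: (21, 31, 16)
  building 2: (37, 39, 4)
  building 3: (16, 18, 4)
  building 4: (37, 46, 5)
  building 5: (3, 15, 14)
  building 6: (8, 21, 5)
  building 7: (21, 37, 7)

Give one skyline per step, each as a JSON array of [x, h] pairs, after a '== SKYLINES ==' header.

== SKYLINES ==
[[21,16],[31,0]]
[[21,16],[31,0],[37,4],[39,0]]
[[16,4],[18,0],[21,16],[31,0],[37,4],[39,0]]
[[16,4],[18,0],[21,16],[31,0],[37,5],[46,0]]
[[3,14],[15,0],[16,4],[18,0],[21,16],[31,0],[37,5],[46,0]]
[[3,14],[15,5],[21,16],[31,0],[37,5],[46,0]]
[[3,14],[15,5],[21,16],[31,7],[37,5],[46,0]]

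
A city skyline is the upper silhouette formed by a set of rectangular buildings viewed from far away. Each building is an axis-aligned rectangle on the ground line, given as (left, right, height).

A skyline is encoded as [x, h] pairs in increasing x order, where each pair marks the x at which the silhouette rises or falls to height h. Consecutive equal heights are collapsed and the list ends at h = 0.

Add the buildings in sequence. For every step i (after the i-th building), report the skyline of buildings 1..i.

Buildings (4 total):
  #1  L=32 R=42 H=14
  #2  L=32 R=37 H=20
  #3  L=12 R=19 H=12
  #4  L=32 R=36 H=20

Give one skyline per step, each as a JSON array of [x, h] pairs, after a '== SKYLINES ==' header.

== SKYLINES ==
[[32,14],[42,0]]
[[32,20],[37,14],[42,0]]
[[12,12],[19,0],[32,20],[37,14],[42,0]]
[[12,12],[19,0],[32,20],[37,14],[42,0]]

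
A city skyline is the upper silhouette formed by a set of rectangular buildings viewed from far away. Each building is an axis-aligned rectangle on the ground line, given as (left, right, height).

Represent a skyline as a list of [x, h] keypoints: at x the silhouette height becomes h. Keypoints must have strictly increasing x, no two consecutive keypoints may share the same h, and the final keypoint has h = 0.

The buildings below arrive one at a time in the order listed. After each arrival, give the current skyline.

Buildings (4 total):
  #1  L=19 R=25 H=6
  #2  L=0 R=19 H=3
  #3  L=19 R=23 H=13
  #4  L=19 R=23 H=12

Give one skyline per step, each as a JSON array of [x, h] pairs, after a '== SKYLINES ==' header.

== SKYLINES ==
[[19,6],[25,0]]
[[0,3],[19,6],[25,0]]
[[0,3],[19,13],[23,6],[25,0]]
[[0,3],[19,13],[23,6],[25,0]]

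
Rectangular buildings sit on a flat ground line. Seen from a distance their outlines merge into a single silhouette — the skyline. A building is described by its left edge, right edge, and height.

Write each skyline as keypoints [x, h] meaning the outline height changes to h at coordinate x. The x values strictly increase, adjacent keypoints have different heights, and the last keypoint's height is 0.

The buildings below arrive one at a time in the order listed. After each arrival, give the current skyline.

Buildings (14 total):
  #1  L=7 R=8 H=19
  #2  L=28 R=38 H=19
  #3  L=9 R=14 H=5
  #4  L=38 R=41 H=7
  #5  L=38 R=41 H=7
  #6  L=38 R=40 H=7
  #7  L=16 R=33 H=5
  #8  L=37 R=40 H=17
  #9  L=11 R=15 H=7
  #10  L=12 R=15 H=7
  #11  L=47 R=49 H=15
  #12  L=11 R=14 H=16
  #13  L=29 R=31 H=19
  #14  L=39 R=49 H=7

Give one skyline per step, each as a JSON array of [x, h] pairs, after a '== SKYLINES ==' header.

== SKYLINES ==
[[7,19],[8,0]]
[[7,19],[8,0],[28,19],[38,0]]
[[7,19],[8,0],[9,5],[14,0],[28,19],[38,0]]
[[7,19],[8,0],[9,5],[14,0],[28,19],[38,7],[41,0]]
[[7,19],[8,0],[9,5],[14,0],[28,19],[38,7],[41,0]]
[[7,19],[8,0],[9,5],[14,0],[28,19],[38,7],[41,0]]
[[7,19],[8,0],[9,5],[14,0],[16,5],[28,19],[38,7],[41,0]]
[[7,19],[8,0],[9,5],[14,0],[16,5],[28,19],[38,17],[40,7],[41,0]]
[[7,19],[8,0],[9,5],[11,7],[15,0],[16,5],[28,19],[38,17],[40,7],[41,0]]
[[7,19],[8,0],[9,5],[11,7],[15,0],[16,5],[28,19],[38,17],[40,7],[41,0]]
[[7,19],[8,0],[9,5],[11,7],[15,0],[16,5],[28,19],[38,17],[40,7],[41,0],[47,15],[49,0]]
[[7,19],[8,0],[9,5],[11,16],[14,7],[15,0],[16,5],[28,19],[38,17],[40,7],[41,0],[47,15],[49,0]]
[[7,19],[8,0],[9,5],[11,16],[14,7],[15,0],[16,5],[28,19],[38,17],[40,7],[41,0],[47,15],[49,0]]
[[7,19],[8,0],[9,5],[11,16],[14,7],[15,0],[16,5],[28,19],[38,17],[40,7],[47,15],[49,0]]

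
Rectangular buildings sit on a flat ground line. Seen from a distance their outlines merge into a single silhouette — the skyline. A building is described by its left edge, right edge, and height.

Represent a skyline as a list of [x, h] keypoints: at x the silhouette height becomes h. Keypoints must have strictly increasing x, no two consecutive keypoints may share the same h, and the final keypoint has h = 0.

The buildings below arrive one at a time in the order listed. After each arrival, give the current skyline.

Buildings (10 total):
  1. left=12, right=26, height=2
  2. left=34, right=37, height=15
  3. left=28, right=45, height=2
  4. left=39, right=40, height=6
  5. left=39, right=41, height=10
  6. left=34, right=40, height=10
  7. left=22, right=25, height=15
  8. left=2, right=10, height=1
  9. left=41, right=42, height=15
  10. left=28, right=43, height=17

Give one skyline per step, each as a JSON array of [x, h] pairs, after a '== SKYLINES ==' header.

== SKYLINES ==
[[12,2],[26,0]]
[[12,2],[26,0],[34,15],[37,0]]
[[12,2],[26,0],[28,2],[34,15],[37,2],[45,0]]
[[12,2],[26,0],[28,2],[34,15],[37,2],[39,6],[40,2],[45,0]]
[[12,2],[26,0],[28,2],[34,15],[37,2],[39,10],[41,2],[45,0]]
[[12,2],[26,0],[28,2],[34,15],[37,10],[41,2],[45,0]]
[[12,2],[22,15],[25,2],[26,0],[28,2],[34,15],[37,10],[41,2],[45,0]]
[[2,1],[10,0],[12,2],[22,15],[25,2],[26,0],[28,2],[34,15],[37,10],[41,2],[45,0]]
[[2,1],[10,0],[12,2],[22,15],[25,2],[26,0],[28,2],[34,15],[37,10],[41,15],[42,2],[45,0]]
[[2,1],[10,0],[12,2],[22,15],[25,2],[26,0],[28,17],[43,2],[45,0]]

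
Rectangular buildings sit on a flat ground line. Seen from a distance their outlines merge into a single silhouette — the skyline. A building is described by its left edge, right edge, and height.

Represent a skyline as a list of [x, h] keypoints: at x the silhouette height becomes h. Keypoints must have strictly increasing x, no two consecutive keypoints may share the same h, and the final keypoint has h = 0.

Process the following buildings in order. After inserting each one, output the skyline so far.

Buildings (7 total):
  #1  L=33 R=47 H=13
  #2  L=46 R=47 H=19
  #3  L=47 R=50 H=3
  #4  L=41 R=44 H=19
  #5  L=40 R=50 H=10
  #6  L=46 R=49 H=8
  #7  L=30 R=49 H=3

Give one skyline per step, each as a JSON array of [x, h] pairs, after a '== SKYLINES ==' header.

== SKYLINES ==
[[33,13],[47,0]]
[[33,13],[46,19],[47,0]]
[[33,13],[46,19],[47,3],[50,0]]
[[33,13],[41,19],[44,13],[46,19],[47,3],[50,0]]
[[33,13],[41,19],[44,13],[46,19],[47,10],[50,0]]
[[33,13],[41,19],[44,13],[46,19],[47,10],[50,0]]
[[30,3],[33,13],[41,19],[44,13],[46,19],[47,10],[50,0]]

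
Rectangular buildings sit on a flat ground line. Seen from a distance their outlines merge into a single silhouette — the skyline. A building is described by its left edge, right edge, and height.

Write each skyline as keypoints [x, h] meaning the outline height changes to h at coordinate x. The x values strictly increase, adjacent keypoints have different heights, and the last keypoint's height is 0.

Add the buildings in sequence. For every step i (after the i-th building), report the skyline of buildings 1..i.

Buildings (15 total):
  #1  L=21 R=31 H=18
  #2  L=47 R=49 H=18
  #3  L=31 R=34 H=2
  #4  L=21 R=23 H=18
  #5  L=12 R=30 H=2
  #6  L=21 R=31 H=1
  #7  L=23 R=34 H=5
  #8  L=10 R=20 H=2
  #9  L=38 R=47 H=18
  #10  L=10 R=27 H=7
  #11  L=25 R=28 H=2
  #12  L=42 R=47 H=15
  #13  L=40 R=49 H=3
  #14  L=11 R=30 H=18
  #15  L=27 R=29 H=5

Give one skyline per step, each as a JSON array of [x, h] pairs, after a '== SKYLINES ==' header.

== SKYLINES ==
[[21,18],[31,0]]
[[21,18],[31,0],[47,18],[49,0]]
[[21,18],[31,2],[34,0],[47,18],[49,0]]
[[21,18],[31,2],[34,0],[47,18],[49,0]]
[[12,2],[21,18],[31,2],[34,0],[47,18],[49,0]]
[[12,2],[21,18],[31,2],[34,0],[47,18],[49,0]]
[[12,2],[21,18],[31,5],[34,0],[47,18],[49,0]]
[[10,2],[21,18],[31,5],[34,0],[47,18],[49,0]]
[[10,2],[21,18],[31,5],[34,0],[38,18],[49,0]]
[[10,7],[21,18],[31,5],[34,0],[38,18],[49,0]]
[[10,7],[21,18],[31,5],[34,0],[38,18],[49,0]]
[[10,7],[21,18],[31,5],[34,0],[38,18],[49,0]]
[[10,7],[21,18],[31,5],[34,0],[38,18],[49,0]]
[[10,7],[11,18],[31,5],[34,0],[38,18],[49,0]]
[[10,7],[11,18],[31,5],[34,0],[38,18],[49,0]]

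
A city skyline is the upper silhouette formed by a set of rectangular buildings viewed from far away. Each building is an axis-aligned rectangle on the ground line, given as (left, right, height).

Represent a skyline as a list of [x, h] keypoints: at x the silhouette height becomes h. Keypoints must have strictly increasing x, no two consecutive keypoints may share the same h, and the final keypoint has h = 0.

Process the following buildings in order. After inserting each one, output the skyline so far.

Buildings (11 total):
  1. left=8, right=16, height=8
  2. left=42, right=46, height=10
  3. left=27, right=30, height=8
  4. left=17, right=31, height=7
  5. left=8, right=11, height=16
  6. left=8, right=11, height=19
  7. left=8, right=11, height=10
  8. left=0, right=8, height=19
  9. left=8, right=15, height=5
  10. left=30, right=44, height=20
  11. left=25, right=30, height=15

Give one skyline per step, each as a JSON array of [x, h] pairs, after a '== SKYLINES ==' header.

== SKYLINES ==
[[8,8],[16,0]]
[[8,8],[16,0],[42,10],[46,0]]
[[8,8],[16,0],[27,8],[30,0],[42,10],[46,0]]
[[8,8],[16,0],[17,7],[27,8],[30,7],[31,0],[42,10],[46,0]]
[[8,16],[11,8],[16,0],[17,7],[27,8],[30,7],[31,0],[42,10],[46,0]]
[[8,19],[11,8],[16,0],[17,7],[27,8],[30,7],[31,0],[42,10],[46,0]]
[[8,19],[11,8],[16,0],[17,7],[27,8],[30,7],[31,0],[42,10],[46,0]]
[[0,19],[11,8],[16,0],[17,7],[27,8],[30,7],[31,0],[42,10],[46,0]]
[[0,19],[11,8],[16,0],[17,7],[27,8],[30,7],[31,0],[42,10],[46,0]]
[[0,19],[11,8],[16,0],[17,7],[27,8],[30,20],[44,10],[46,0]]
[[0,19],[11,8],[16,0],[17,7],[25,15],[30,20],[44,10],[46,0]]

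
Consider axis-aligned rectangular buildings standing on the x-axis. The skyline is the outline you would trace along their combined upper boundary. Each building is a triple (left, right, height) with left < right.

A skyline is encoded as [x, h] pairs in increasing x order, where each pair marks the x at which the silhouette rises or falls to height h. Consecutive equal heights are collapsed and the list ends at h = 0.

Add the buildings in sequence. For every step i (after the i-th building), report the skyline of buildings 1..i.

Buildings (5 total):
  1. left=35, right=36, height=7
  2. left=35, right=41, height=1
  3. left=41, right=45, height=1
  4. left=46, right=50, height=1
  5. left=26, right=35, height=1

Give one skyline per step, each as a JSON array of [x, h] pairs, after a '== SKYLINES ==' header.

== SKYLINES ==
[[35,7],[36,0]]
[[35,7],[36,1],[41,0]]
[[35,7],[36,1],[45,0]]
[[35,7],[36,1],[45,0],[46,1],[50,0]]
[[26,1],[35,7],[36,1],[45,0],[46,1],[50,0]]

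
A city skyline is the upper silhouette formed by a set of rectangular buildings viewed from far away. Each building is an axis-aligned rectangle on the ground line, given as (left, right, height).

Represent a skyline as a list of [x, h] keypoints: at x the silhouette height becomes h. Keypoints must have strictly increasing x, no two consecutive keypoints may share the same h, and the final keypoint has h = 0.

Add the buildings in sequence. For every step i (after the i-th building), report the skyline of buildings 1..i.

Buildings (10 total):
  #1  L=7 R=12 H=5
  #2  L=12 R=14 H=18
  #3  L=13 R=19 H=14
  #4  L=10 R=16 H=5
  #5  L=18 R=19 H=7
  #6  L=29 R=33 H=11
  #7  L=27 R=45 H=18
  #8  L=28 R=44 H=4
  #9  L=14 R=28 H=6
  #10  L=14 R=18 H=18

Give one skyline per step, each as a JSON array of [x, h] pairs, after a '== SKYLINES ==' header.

== SKYLINES ==
[[7,5],[12,0]]
[[7,5],[12,18],[14,0]]
[[7,5],[12,18],[14,14],[19,0]]
[[7,5],[12,18],[14,14],[19,0]]
[[7,5],[12,18],[14,14],[19,0]]
[[7,5],[12,18],[14,14],[19,0],[29,11],[33,0]]
[[7,5],[12,18],[14,14],[19,0],[27,18],[45,0]]
[[7,5],[12,18],[14,14],[19,0],[27,18],[45,0]]
[[7,5],[12,18],[14,14],[19,6],[27,18],[45,0]]
[[7,5],[12,18],[18,14],[19,6],[27,18],[45,0]]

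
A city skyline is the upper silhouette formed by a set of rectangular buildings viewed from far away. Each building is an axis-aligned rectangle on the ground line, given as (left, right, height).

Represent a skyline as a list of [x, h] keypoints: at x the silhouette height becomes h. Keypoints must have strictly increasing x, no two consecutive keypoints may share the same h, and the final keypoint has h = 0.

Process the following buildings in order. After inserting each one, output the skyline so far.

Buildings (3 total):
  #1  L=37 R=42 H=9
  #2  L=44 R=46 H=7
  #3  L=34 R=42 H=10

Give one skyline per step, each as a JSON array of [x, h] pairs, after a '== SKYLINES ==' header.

== SKYLINES ==
[[37,9],[42,0]]
[[37,9],[42,0],[44,7],[46,0]]
[[34,10],[42,0],[44,7],[46,0]]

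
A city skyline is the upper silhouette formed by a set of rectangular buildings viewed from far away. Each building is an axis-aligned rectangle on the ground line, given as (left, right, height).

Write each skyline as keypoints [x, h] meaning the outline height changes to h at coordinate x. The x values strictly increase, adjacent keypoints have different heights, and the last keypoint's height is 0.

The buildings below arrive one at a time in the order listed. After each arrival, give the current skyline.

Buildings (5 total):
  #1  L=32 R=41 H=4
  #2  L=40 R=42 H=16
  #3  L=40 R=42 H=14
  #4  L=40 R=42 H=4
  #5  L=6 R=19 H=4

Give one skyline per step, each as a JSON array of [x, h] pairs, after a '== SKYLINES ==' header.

== SKYLINES ==
[[32,4],[41,0]]
[[32,4],[40,16],[42,0]]
[[32,4],[40,16],[42,0]]
[[32,4],[40,16],[42,0]]
[[6,4],[19,0],[32,4],[40,16],[42,0]]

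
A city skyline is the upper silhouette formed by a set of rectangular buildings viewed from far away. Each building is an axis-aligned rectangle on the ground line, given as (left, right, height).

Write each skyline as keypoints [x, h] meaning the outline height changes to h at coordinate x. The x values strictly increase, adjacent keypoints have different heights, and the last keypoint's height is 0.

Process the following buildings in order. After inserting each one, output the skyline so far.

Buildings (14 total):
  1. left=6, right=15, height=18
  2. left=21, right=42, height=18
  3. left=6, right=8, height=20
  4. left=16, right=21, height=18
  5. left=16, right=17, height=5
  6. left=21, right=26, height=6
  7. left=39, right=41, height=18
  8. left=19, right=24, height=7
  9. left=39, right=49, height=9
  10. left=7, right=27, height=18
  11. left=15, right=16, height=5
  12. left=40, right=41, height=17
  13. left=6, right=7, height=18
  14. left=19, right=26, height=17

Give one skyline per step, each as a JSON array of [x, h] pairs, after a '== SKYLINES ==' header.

== SKYLINES ==
[[6,18],[15,0]]
[[6,18],[15,0],[21,18],[42,0]]
[[6,20],[8,18],[15,0],[21,18],[42,0]]
[[6,20],[8,18],[15,0],[16,18],[42,0]]
[[6,20],[8,18],[15,0],[16,18],[42,0]]
[[6,20],[8,18],[15,0],[16,18],[42,0]]
[[6,20],[8,18],[15,0],[16,18],[42,0]]
[[6,20],[8,18],[15,0],[16,18],[42,0]]
[[6,20],[8,18],[15,0],[16,18],[42,9],[49,0]]
[[6,20],[8,18],[42,9],[49,0]]
[[6,20],[8,18],[42,9],[49,0]]
[[6,20],[8,18],[42,9],[49,0]]
[[6,20],[8,18],[42,9],[49,0]]
[[6,20],[8,18],[42,9],[49,0]]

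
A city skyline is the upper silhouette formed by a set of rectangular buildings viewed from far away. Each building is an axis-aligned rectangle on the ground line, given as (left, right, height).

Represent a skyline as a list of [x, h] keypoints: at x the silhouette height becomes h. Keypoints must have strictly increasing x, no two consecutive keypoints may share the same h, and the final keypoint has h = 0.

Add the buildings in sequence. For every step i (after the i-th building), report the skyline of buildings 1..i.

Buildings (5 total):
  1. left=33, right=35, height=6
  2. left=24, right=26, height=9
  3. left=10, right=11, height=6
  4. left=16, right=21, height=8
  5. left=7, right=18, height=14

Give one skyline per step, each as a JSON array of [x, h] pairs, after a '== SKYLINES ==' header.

== SKYLINES ==
[[33,6],[35,0]]
[[24,9],[26,0],[33,6],[35,0]]
[[10,6],[11,0],[24,9],[26,0],[33,6],[35,0]]
[[10,6],[11,0],[16,8],[21,0],[24,9],[26,0],[33,6],[35,0]]
[[7,14],[18,8],[21,0],[24,9],[26,0],[33,6],[35,0]]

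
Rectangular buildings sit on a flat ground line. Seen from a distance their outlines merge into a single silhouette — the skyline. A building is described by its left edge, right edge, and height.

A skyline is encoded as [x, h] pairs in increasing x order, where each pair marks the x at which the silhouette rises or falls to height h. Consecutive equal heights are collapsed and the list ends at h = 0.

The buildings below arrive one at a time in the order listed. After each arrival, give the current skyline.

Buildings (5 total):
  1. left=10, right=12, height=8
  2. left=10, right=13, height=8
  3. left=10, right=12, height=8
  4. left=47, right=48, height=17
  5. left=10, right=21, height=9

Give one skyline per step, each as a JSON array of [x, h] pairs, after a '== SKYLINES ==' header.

== SKYLINES ==
[[10,8],[12,0]]
[[10,8],[13,0]]
[[10,8],[13,0]]
[[10,8],[13,0],[47,17],[48,0]]
[[10,9],[21,0],[47,17],[48,0]]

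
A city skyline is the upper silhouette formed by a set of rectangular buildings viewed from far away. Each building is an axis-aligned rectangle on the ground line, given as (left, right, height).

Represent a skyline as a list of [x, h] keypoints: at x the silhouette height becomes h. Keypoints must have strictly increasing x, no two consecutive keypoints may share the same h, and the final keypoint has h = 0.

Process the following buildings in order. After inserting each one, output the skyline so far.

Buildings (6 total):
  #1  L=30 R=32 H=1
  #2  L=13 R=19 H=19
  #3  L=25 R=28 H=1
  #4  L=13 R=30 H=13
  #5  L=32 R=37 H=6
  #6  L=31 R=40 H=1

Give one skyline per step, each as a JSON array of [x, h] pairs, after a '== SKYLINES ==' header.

== SKYLINES ==
[[30,1],[32,0]]
[[13,19],[19,0],[30,1],[32,0]]
[[13,19],[19,0],[25,1],[28,0],[30,1],[32,0]]
[[13,19],[19,13],[30,1],[32,0]]
[[13,19],[19,13],[30,1],[32,6],[37,0]]
[[13,19],[19,13],[30,1],[32,6],[37,1],[40,0]]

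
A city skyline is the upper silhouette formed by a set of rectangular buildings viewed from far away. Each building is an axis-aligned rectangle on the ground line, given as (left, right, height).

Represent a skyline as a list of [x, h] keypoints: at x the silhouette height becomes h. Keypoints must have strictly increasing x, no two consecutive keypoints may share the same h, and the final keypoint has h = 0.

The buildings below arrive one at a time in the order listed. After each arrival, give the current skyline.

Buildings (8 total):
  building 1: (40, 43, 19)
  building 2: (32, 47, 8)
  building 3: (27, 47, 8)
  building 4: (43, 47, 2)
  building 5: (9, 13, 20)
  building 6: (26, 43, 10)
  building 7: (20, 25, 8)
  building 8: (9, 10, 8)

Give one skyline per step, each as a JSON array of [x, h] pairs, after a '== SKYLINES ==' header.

== SKYLINES ==
[[40,19],[43,0]]
[[32,8],[40,19],[43,8],[47,0]]
[[27,8],[40,19],[43,8],[47,0]]
[[27,8],[40,19],[43,8],[47,0]]
[[9,20],[13,0],[27,8],[40,19],[43,8],[47,0]]
[[9,20],[13,0],[26,10],[40,19],[43,8],[47,0]]
[[9,20],[13,0],[20,8],[25,0],[26,10],[40,19],[43,8],[47,0]]
[[9,20],[13,0],[20,8],[25,0],[26,10],[40,19],[43,8],[47,0]]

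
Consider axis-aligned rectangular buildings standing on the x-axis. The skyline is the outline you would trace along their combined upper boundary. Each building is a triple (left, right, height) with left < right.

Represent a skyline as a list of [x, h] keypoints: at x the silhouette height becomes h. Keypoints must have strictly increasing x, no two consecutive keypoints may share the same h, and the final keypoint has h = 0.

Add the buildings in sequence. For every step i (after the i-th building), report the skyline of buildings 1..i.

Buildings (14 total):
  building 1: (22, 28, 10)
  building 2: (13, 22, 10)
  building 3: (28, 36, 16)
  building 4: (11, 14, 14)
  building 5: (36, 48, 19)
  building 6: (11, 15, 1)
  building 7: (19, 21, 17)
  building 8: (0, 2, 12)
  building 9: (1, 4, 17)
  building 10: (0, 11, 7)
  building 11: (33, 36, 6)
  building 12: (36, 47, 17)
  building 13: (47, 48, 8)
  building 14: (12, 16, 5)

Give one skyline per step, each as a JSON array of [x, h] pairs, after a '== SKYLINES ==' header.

== SKYLINES ==
[[22,10],[28,0]]
[[13,10],[28,0]]
[[13,10],[28,16],[36,0]]
[[11,14],[14,10],[28,16],[36,0]]
[[11,14],[14,10],[28,16],[36,19],[48,0]]
[[11,14],[14,10],[28,16],[36,19],[48,0]]
[[11,14],[14,10],[19,17],[21,10],[28,16],[36,19],[48,0]]
[[0,12],[2,0],[11,14],[14,10],[19,17],[21,10],[28,16],[36,19],[48,0]]
[[0,12],[1,17],[4,0],[11,14],[14,10],[19,17],[21,10],[28,16],[36,19],[48,0]]
[[0,12],[1,17],[4,7],[11,14],[14,10],[19,17],[21,10],[28,16],[36,19],[48,0]]
[[0,12],[1,17],[4,7],[11,14],[14,10],[19,17],[21,10],[28,16],[36,19],[48,0]]
[[0,12],[1,17],[4,7],[11,14],[14,10],[19,17],[21,10],[28,16],[36,19],[48,0]]
[[0,12],[1,17],[4,7],[11,14],[14,10],[19,17],[21,10],[28,16],[36,19],[48,0]]
[[0,12],[1,17],[4,7],[11,14],[14,10],[19,17],[21,10],[28,16],[36,19],[48,0]]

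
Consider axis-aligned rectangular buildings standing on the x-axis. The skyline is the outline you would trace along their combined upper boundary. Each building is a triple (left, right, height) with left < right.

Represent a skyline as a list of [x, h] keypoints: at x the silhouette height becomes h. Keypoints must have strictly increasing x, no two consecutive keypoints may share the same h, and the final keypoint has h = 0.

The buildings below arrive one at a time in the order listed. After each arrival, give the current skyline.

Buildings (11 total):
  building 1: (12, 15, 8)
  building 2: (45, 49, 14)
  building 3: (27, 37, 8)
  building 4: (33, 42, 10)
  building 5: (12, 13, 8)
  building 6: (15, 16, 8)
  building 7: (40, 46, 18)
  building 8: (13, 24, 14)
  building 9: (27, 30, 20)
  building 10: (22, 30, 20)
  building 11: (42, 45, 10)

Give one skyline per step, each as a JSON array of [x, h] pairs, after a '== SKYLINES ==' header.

== SKYLINES ==
[[12,8],[15,0]]
[[12,8],[15,0],[45,14],[49,0]]
[[12,8],[15,0],[27,8],[37,0],[45,14],[49,0]]
[[12,8],[15,0],[27,8],[33,10],[42,0],[45,14],[49,0]]
[[12,8],[15,0],[27,8],[33,10],[42,0],[45,14],[49,0]]
[[12,8],[16,0],[27,8],[33,10],[42,0],[45,14],[49,0]]
[[12,8],[16,0],[27,8],[33,10],[40,18],[46,14],[49,0]]
[[12,8],[13,14],[24,0],[27,8],[33,10],[40,18],[46,14],[49,0]]
[[12,8],[13,14],[24,0],[27,20],[30,8],[33,10],[40,18],[46,14],[49,0]]
[[12,8],[13,14],[22,20],[30,8],[33,10],[40,18],[46,14],[49,0]]
[[12,8],[13,14],[22,20],[30,8],[33,10],[40,18],[46,14],[49,0]]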